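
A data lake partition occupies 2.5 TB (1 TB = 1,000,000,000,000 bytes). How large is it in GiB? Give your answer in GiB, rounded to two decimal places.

2.5 TB = 2.5 × 10^12 bytes = 2,500,000,000,000 bytes
1 GiB = 2^30 bytes = 1,073,741,824 bytes
2,500,000,000,000 / 1,073,741,824 = 2,328.31 GiB

2,328.31 GiB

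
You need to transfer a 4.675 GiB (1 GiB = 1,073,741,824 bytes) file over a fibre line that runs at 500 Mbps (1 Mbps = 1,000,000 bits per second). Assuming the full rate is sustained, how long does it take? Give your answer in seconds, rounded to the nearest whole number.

4.675 GiB = 5,019,743,027.2 bytes = 40,157,944,217.6 bits
500 Mbps = 500,000,000 bits/s
time = 40,157,944,217.6 / 500,000,000 = 80 s

80 seconds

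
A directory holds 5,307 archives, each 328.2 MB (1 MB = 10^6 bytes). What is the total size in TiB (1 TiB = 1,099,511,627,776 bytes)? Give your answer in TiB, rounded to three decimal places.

Total = 5,307 × 328.2 MB = 1741757.4 MB
= 1741757.4 × 1,000,000 bytes = 1,741,757,400,000 bytes
1 TiB = 1,099,511,627,776 bytes
1,741,757,400,000 / 1,099,511,627,776 = 1.584 TiB

1.584 TiB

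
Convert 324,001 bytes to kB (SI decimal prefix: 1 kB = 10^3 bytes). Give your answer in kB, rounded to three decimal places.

324.001 kB

324,001 bytes given.
1 kB = 1,000 bytes
324,001 / 1,000 = 324.001 kB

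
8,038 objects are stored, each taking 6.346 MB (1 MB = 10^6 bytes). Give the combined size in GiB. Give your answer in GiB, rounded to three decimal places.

47.506 GiB

Total = 8,038 × 6.346 MB = 51009.148 MB
= 51009.148 × 1,000,000 bytes = 51,009,148,000 bytes
1 GiB = 1,073,741,824 bytes
51,009,148,000 / 1,073,741,824 = 47.506 GiB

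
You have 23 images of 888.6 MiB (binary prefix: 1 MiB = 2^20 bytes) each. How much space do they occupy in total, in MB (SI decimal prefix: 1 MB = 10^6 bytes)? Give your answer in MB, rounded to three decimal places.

21,430.587 MB

Total = 23 × 888.6 MiB = 20437.8 MiB
= 20437.8 × 1,048,576 bytes = 21,430,586,572.8 bytes
1 MB = 1,000,000 bytes
21,430,586,572.8 / 1,000,000 = 21,430.587 MB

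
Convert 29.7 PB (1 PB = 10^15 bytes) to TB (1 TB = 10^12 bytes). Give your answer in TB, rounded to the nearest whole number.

29.7 PB = 29.7 × 10^15 bytes = 29,700,000,000,000,000 bytes
1 TB = 10^12 bytes = 1,000,000,000,000 bytes
29,700,000,000,000,000 / 1,000,000,000,000 = 29,700 TB

29,700 TB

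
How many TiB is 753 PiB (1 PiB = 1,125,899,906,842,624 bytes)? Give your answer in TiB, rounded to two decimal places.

753 PiB = 753 × 2^50 bytes = 847,802,629,852,495,872 bytes
1 TiB = 2^40 bytes = 1,099,511,627,776 bytes
847,802,629,852,495,872 / 1,099,511,627,776 = 771,072.00 TiB

771,072.00 TiB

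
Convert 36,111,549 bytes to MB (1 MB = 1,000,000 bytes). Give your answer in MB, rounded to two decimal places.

36,111,549 bytes given.
1 MB = 1,000,000 bytes
36,111,549 / 1,000,000 = 36.11 MB

36.11 MB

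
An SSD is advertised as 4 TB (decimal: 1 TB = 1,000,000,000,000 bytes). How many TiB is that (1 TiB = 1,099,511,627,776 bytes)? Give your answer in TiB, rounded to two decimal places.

3.64 TiB

4 TB = 4 × 10^12 bytes = 4,000,000,000,000 bytes
1 TiB = 1,099,511,627,776 bytes
4,000,000,000,000 / 1,099,511,627,776 = 3.64 TiB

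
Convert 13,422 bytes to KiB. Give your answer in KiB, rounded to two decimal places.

13,422 bytes given.
1 KiB = 2^10 bytes = 1,024 bytes
13,422 / 1,024 = 13.11 KiB

13.11 KiB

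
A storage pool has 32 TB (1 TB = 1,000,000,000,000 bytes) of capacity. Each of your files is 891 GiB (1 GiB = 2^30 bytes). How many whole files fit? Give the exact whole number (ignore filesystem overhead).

Capacity: 32 TB = 32,000,000,000,000 bytes
Per item: 891 GiB = 956,703,965,184 bytes
⌊32,000,000,000,000 / 956,703,965,184⌋ = 33

33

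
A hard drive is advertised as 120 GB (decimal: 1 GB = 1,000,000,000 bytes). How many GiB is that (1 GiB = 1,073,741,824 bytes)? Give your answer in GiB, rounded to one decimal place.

120 GB = 120 × 10^9 bytes = 120,000,000,000 bytes
1 GiB = 1,073,741,824 bytes
120,000,000,000 / 1,073,741,824 = 111.8 GiB

111.8 GiB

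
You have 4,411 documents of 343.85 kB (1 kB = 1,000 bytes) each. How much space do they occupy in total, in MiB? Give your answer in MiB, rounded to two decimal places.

1,446.46 MiB

Total = 4,411 × 343.85 kB = 1516722.35 kB
= 1516722.35 × 1,000 bytes = 1,516,722,350 bytes
1 MiB = 1,048,576 bytes
1,516,722,350 / 1,048,576 = 1,446.46 MiB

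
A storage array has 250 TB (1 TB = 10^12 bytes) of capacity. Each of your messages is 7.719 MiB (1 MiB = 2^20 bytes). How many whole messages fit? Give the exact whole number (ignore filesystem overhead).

Capacity: 250 TB = 250,000,000,000,000 bytes
Per item: 7.719 MiB = 8,093,958.144 bytes
⌊250,000,000,000,000 / 8,093,958.144⌋ = 30,887,236

30,887,236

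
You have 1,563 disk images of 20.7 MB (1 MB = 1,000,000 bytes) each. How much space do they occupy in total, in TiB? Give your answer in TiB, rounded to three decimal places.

0.029 TiB

Total = 1,563 × 20.7 MB = 32354.1 MB
= 32354.1 × 1,000,000 bytes = 32,354,100,000 bytes
1 TiB = 1,099,511,627,776 bytes
32,354,100,000 / 1,099,511,627,776 = 0.029 TiB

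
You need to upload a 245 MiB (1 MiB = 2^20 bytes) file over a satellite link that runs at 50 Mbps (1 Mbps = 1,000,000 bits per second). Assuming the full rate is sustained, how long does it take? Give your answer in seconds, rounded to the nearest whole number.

41 seconds

245 MiB = 256,901,120 bytes = 2,055,208,960 bits
50 Mbps = 50,000,000 bits/s
time = 2,055,208,960 / 50,000,000 = 41 s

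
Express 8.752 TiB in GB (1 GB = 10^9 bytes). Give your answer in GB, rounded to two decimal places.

8.752 TiB = 8.752 × 2^40 bytes = 9,622,925,766,295.552 bytes
1 GB = 1,000,000,000 bytes
9,622,925,766,295.552 / 1,000,000,000 = 9,622.93 GB

9,622.93 GB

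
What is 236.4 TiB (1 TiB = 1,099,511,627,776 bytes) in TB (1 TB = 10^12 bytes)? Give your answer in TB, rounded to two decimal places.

236.4 TiB = 236.4 × 2^40 bytes = 259,924,548,806,246.4 bytes
1 TB = 1,000,000,000,000 bytes
259,924,548,806,246.4 / 1,000,000,000,000 = 259.92 TB

259.92 TB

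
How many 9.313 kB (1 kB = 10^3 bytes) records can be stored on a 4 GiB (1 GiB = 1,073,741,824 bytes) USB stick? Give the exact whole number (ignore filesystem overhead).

461,179

Capacity: 4 GiB = 4,294,967,296 bytes
Per item: 9.313 kB = 9,313 bytes
⌊4,294,967,296 / 9,313⌋ = 461,179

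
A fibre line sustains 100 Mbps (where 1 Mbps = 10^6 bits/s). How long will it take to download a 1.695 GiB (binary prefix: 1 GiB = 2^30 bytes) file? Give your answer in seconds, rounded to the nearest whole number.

146 seconds

1.695 GiB = 1,819,992,391.68 bytes = 14,559,939,133.44 bits
100 Mbps = 100,000,000 bits/s
time = 14,559,939,133.44 / 100,000,000 = 146 s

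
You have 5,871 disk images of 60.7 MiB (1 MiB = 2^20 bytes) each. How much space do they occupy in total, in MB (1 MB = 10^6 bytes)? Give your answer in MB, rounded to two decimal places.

Total = 5,871 × 60.7 MiB = 356369.7 MiB
= 356369.7 × 1,048,576 bytes = 373,680,714,547.2 bytes
1 MB = 1,000,000 bytes
373,680,714,547.2 / 1,000,000 = 373,680.71 MB

373,680.71 MB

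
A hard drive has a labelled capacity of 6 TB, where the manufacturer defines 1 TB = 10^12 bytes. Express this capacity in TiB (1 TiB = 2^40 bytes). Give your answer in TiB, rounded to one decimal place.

5.5 TiB

6 TB = 6 × 10^12 bytes = 6,000,000,000,000 bytes
1 TiB = 1,099,511,627,776 bytes
6,000,000,000,000 / 1,099,511,627,776 = 5.5 TiB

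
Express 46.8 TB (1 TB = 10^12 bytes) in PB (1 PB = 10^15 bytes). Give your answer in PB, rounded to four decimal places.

0.0468 PB

46.8 TB = 46.8 × 10^12 bytes = 46,800,000,000,000 bytes
1 PB = 1,000,000,000,000,000 bytes
46,800,000,000,000 / 1,000,000,000,000,000 = 0.0468 PB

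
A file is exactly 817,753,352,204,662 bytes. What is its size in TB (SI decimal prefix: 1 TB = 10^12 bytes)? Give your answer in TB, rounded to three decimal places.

817,753,352,204,662 bytes given.
1 TB = 10^12 bytes = 1,000,000,000,000 bytes
817,753,352,204,662 / 1,000,000,000,000 = 817.753 TB

817.753 TB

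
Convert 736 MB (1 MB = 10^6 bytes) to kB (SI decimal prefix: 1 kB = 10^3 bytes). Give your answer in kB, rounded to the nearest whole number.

736,000 kB

736 MB = 736 × 10^6 bytes = 736,000,000 bytes
1 kB = 1,000 bytes
736,000,000 / 1,000 = 736,000 kB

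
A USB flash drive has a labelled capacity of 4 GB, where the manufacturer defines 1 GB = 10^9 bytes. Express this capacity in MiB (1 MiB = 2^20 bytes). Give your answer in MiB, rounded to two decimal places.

4 GB × 1,000,000,000 bytes/GB = 4,000,000,000 bytes
1 MiB = 1,048,576 bytes
4,000,000,000 / 1,048,576 = 3,814.70 MiB

3,814.70 MiB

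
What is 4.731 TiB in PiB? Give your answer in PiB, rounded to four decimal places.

4.731 TiB = 4.731 × 2^40 bytes = 5,201,789,511,008.256 bytes
1 PiB = 1,125,899,906,842,624 bytes
5,201,789,511,008.256 / 1,125,899,906,842,624 = 0.0046 PiB

0.0046 PiB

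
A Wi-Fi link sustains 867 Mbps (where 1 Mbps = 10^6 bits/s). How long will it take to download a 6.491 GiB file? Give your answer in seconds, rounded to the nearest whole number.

6.491 GiB = 6,969,658,179.584 bytes = 55,757,265,436.672 bits
867 Mbps = 867,000,000 bits/s
time = 55,757,265,436.672 / 867,000,000 = 64 s

64 seconds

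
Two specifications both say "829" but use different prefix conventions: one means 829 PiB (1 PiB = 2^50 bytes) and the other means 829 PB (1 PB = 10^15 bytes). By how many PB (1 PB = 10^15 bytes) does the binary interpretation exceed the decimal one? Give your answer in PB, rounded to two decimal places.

104.37 PB

829 PiB = 829 × 1,125,899,906,842,624 = 933,371,022,772,535,296 bytes
829 PB = 829 × 1,000,000,000,000,000 = 829,000,000,000,000,000 bytes
difference = 104,371,022,772,535,296 bytes
104,371,022,772,535,296 / 1,000,000,000,000,000 = 104.37 PB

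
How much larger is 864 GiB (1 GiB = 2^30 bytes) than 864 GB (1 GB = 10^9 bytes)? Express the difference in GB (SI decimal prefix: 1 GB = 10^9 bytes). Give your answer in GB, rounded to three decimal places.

864 GiB = 864 × 1,073,741,824 = 927,712,935,936 bytes
864 GB = 864 × 1,000,000,000 = 864,000,000,000 bytes
difference = 63,712,935,936 bytes
63,712,935,936 / 1,000,000,000 = 63.713 GB

63.713 GB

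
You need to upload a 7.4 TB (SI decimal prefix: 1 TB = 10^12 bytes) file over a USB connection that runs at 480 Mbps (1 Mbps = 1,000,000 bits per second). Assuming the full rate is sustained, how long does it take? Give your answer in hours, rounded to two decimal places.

34.26 hours

7.4 TB = 7,400,000,000,000 bytes = 59,200,000,000,000 bits
480 Mbps = 480,000,000 bits/s
time = 59,200,000,000,000 / 480,000,000 = 123,333.3333 s
123,333.3333 s / 3600 = 34.26 hours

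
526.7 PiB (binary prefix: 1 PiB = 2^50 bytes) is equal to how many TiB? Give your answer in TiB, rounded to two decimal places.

526.7 PiB = 526.7 × 2^50 bytes = 593,011,480,934,010,060.8 bytes
1 TiB = 2^40 bytes = 1,099,511,627,776 bytes
593,011,480,934,010,060.8 / 1,099,511,627,776 = 539,340.80 TiB

539,340.80 TiB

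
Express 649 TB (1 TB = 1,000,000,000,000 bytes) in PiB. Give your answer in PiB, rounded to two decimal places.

0.58 PiB

649 TB = 649 × 10^12 bytes = 649,000,000,000,000 bytes
1 PiB = 1,125,899,906,842,624 bytes
649,000,000,000,000 / 1,125,899,906,842,624 = 0.58 PiB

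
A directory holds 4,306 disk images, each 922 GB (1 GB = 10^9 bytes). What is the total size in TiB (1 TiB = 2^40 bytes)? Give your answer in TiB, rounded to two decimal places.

3,610.81 TiB

Total = 4,306 × 922 GB = 3,970,132 GB
= 3,970,132 × 1,000,000,000 bytes = 3,970,132,000,000,000 bytes
1 TiB = 1,099,511,627,776 bytes
3,970,132,000,000,000 / 1,099,511,627,776 = 3,610.81 TiB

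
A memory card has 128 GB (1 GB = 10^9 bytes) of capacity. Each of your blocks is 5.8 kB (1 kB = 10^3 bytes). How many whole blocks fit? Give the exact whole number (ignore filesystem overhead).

Capacity: 128 GB = 128,000,000,000 bytes
Per item: 5.8 kB = 5,800 bytes
⌊128,000,000,000 / 5,800⌋ = 22,068,965

22,068,965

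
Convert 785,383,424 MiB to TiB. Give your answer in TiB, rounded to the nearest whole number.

749 TiB

785,383,424 MiB = 785,383,424 × 2^20 bytes = 823,534,209,204,224 bytes
1 TiB = 1,099,511,627,776 bytes
823,534,209,204,224 / 1,099,511,627,776 = 749 TiB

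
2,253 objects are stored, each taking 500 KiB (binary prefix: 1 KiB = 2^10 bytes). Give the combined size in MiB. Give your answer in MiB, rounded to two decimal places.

1,100.10 MiB

Total = 2,253 × 500 KiB = 1,126,500 KiB
= 1,126,500 × 1,024 bytes = 1,153,536,000 bytes
1 MiB = 1,048,576 bytes
1,153,536,000 / 1,048,576 = 1,100.10 MiB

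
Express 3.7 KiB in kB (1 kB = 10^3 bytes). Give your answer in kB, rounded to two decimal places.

3.79 kB

3.7 KiB = 3.7 × 2^10 bytes = 3,788.8 bytes
1 kB = 10^3 bytes = 1,000 bytes
3,788.8 / 1,000 = 3.79 kB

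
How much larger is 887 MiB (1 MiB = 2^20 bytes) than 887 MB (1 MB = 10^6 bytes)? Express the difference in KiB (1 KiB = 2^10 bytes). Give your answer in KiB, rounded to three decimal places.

887 MiB = 887 × 1,048,576 = 930,086,912 bytes
887 MB = 887 × 1,000,000 = 887,000,000 bytes
difference = 43,086,912 bytes
43,086,912 / 1,024 = 42,077.063 KiB

42,077.063 KiB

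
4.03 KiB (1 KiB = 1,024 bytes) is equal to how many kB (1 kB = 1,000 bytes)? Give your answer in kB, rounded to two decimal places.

4.03 KiB × 1,024 bytes/KiB = 4,126.72 bytes
1 kB = 1,000 bytes
4,126.72 / 1,000 = 4.13 kB

4.13 kB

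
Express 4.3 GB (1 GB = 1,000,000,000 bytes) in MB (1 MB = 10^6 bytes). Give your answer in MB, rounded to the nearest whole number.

4.3 GB = 4.3 × 10^9 bytes = 4,300,000,000 bytes
1 MB = 1,000,000 bytes
4,300,000,000 / 1,000,000 = 4,300 MB

4,300 MB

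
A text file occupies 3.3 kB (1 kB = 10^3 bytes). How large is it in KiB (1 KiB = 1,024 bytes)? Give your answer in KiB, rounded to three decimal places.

3.3 kB = 3.3 × 10^3 bytes = 3,300 bytes
1 KiB = 2^10 bytes = 1,024 bytes
3,300 / 1,024 = 3.223 KiB

3.223 KiB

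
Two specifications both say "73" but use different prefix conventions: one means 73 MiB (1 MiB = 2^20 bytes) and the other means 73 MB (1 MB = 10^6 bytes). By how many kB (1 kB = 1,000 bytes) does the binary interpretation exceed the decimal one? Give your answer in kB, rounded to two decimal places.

3,546.05 kB

73 MiB = 73 × 1,048,576 = 76,546,048 bytes
73 MB = 73 × 1,000,000 = 73,000,000 bytes
difference = 3,546,048 bytes
3,546,048 / 1,000 = 3,546.05 kB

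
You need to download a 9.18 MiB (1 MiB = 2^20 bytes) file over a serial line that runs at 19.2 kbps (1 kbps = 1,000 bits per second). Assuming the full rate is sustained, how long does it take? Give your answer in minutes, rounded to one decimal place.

66.8 minutes

9.18 MiB = 9,625,927.68 bytes = 77,007,421.44 bits
19.2 kbps = 19,200 bits/s
time = 77,007,421.44 / 19,200 = 4,010.80 s
4,010.80 s / 60 = 66.8 minutes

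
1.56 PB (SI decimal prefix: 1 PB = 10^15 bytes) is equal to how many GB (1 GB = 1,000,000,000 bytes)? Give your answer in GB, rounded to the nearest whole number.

1.56 PB = 1.56 × 10^15 bytes = 1,560,000,000,000,000 bytes
1 GB = 1,000,000,000 bytes
1,560,000,000,000,000 / 1,000,000,000 = 1,560,000 GB

1,560,000 GB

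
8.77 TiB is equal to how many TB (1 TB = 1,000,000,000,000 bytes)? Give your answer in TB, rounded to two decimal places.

8.77 TiB = 8.77 × 2^40 bytes = 9,642,716,975,595.52 bytes
1 TB = 10^12 bytes = 1,000,000,000,000 bytes
9,642,716,975,595.52 / 1,000,000,000,000 = 9.64 TB

9.64 TB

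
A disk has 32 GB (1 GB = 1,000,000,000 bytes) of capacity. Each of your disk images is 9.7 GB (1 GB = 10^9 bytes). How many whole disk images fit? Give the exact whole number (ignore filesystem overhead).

Capacity: 32 GB = 32,000,000,000 bytes
Per item: 9.7 GB = 9,700,000,000 bytes
⌊32,000,000,000 / 9,700,000,000⌋ = 3

3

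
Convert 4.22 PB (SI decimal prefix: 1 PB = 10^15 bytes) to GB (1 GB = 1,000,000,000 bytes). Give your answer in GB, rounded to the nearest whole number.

4.22 PB = 4.22 × 10^15 bytes = 4,220,000,000,000,000 bytes
1 GB = 1,000,000,000 bytes
4,220,000,000,000,000 / 1,000,000,000 = 4,220,000 GB

4,220,000 GB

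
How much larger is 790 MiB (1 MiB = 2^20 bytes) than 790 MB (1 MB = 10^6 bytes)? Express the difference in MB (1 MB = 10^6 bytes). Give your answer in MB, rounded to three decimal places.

790 MiB = 790 × 1,048,576 = 828,375,040 bytes
790 MB = 790 × 1,000,000 = 790,000,000 bytes
difference = 38,375,040 bytes
38,375,040 / 1,000,000 = 38.375 MB

38.375 MB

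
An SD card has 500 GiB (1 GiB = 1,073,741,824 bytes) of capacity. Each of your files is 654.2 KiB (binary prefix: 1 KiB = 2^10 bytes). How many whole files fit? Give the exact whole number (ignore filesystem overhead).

Capacity: 500 GiB = 536,870,912,000 bytes
Per item: 654.2 KiB = 669,900.8 bytes
⌊536,870,912,000 / 669,900.8⌋ = 801,418

801,418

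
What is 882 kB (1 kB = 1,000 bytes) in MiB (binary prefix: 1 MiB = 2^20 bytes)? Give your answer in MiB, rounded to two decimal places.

0.84 MiB

882 kB = 882 × 10^3 bytes = 882,000 bytes
1 MiB = 1,048,576 bytes
882,000 / 1,048,576 = 0.84 MiB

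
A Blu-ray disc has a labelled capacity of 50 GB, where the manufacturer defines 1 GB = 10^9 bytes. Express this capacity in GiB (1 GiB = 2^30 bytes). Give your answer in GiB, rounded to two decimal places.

46.57 GiB

50 GB × 1,000,000,000 bytes/GB = 50,000,000,000 bytes
1 GiB = 1,073,741,824 bytes
50,000,000,000 / 1,073,741,824 = 46.57 GiB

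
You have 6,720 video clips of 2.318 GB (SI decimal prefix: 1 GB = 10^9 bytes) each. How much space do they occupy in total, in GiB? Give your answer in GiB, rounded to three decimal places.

Total = 6,720 × 2.318 GB = 15576.96 GB
= 15576.96 × 1,000,000,000 bytes = 15,576,960,000,000 bytes
1 GiB = 1,073,741,824 bytes
15,576,960,000,000 / 1,073,741,824 = 14,507.174 GiB

14,507.174 GiB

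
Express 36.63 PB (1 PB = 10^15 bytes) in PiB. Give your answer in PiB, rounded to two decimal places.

36.63 PB = 36.63 × 10^15 bytes = 36,630,000,000,000,000 bytes
1 PiB = 1,125,899,906,842,624 bytes
36,630,000,000,000,000 / 1,125,899,906,842,624 = 32.53 PiB

32.53 PiB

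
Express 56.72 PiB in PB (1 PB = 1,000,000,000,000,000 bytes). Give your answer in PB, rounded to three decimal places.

56.72 PiB = 56.72 × 2^50 bytes = 63,861,042,716,113,633.28 bytes
1 PB = 1,000,000,000,000,000 bytes
63,861,042,716,113,633.28 / 1,000,000,000,000,000 = 63.861 PB

63.861 PB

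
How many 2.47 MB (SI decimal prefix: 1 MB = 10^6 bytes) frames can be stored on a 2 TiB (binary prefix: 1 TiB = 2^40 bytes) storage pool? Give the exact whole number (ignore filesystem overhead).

890,292

Capacity: 2 TiB = 2,199,023,255,552 bytes
Per item: 2.47 MB = 2,470,000 bytes
⌊2,199,023,255,552 / 2,470,000⌋ = 890,292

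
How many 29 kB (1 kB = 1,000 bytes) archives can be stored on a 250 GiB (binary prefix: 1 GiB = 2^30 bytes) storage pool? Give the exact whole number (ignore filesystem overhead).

9,256,395

Capacity: 250 GiB = 268,435,456,000 bytes
Per item: 29 kB = 29,000 bytes
⌊268,435,456,000 / 29,000⌋ = 9,256,395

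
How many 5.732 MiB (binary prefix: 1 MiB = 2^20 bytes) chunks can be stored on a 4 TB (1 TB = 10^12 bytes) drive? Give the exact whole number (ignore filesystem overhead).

665,508

Capacity: 4 TB = 4,000,000,000,000 bytes
Per item: 5.732 MiB = 6,010,437.632 bytes
⌊4,000,000,000,000 / 6,010,437.632⌋ = 665,508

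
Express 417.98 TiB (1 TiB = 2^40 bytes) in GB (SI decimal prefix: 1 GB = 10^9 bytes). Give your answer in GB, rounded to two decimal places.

459,573.87 GB

417.98 TiB × 1,099,511,627,776 bytes/TiB = 459,573,870,177,812.48 bytes
1 GB = 1,000,000,000 bytes
459,573,870,177,812.48 / 1,000,000,000 = 459,573.87 GB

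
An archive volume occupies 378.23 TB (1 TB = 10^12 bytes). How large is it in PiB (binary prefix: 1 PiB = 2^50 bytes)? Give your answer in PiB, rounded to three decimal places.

0.336 PiB

378.23 TB = 378.23 × 10^12 bytes = 378,230,000,000,000 bytes
1 PiB = 2^50 bytes = 1,125,899,906,842,624 bytes
378,230,000,000,000 / 1,125,899,906,842,624 = 0.336 PiB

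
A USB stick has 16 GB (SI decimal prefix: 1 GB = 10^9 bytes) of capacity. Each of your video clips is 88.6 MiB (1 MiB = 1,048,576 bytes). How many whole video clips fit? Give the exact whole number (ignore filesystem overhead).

172

Capacity: 16 GB = 16,000,000,000 bytes
Per item: 88.6 MiB = 92,903,833.6 bytes
⌊16,000,000,000 / 92,903,833.6⌋ = 172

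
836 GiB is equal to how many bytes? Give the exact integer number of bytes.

836 × 1,073,741,824 = 897,648,164,864 bytes  (1 GiB = 2^30 bytes)

897,648,164,864 bytes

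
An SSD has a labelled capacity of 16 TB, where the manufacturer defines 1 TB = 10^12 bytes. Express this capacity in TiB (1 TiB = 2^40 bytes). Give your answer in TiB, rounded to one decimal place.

16 TB × 1,000,000,000,000 bytes/TB = 16,000,000,000,000 bytes
1 TiB = 2^40 bytes = 1,099,511,627,776 bytes
16,000,000,000,000 / 1,099,511,627,776 = 14.6 TiB

14.6 TiB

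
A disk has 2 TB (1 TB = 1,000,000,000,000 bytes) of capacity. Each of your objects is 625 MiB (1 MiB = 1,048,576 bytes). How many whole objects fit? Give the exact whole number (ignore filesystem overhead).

3,051

Capacity: 2 TB = 2,000,000,000,000 bytes
Per item: 625 MiB = 655,360,000 bytes
⌊2,000,000,000,000 / 655,360,000⌋ = 3,051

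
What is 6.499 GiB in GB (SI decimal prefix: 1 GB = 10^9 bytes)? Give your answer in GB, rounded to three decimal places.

6.978 GB

6.499 GiB = 6.499 × 2^30 bytes = 6,978,248,114.176 bytes
1 GB = 1,000,000,000 bytes
6,978,248,114.176 / 1,000,000,000 = 6.978 GB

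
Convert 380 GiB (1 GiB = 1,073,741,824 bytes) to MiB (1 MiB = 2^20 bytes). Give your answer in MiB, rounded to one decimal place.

380 GiB = 380 × 2^30 bytes = 408,021,893,120 bytes
1 MiB = 1,048,576 bytes
408,021,893,120 / 1,048,576 = 389,120.0 MiB

389,120.0 MiB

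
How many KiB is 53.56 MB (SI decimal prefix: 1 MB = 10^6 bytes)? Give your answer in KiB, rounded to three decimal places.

53.56 MB = 53.56 × 10^6 bytes = 53,560,000 bytes
1 KiB = 1,024 bytes
53,560,000 / 1,024 = 52,304.688 KiB

52,304.688 KiB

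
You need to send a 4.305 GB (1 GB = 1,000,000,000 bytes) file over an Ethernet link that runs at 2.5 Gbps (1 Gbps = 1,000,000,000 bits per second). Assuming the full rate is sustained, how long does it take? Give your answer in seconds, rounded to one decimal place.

4.305 GB = 4,305,000,000 bytes = 34,440,000,000 bits
2.5 Gbps = 2,500,000,000 bits/s
time = 34,440,000,000 / 2,500,000,000 = 13.8 s

13.8 seconds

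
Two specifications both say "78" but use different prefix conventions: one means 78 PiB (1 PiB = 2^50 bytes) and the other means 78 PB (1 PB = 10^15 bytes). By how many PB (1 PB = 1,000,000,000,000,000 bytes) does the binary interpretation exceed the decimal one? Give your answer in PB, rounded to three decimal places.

9.820 PB

78 PiB = 78 × 1,125,899,906,842,624 = 87,820,192,733,724,672 bytes
78 PB = 78 × 1,000,000,000,000,000 = 78,000,000,000,000,000 bytes
difference = 9,820,192,733,724,672 bytes
9,820,192,733,724,672 / 1,000,000,000,000,000 = 9.820 PB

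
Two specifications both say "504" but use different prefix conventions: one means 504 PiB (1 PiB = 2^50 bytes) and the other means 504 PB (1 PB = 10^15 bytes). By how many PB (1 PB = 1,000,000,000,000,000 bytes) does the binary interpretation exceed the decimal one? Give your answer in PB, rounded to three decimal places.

504 PiB = 504 × 1,125,899,906,842,624 = 567,453,553,048,682,496 bytes
504 PB = 504 × 1,000,000,000,000,000 = 504,000,000,000,000,000 bytes
difference = 63,453,553,048,682,496 bytes
63,453,553,048,682,496 / 1,000,000,000,000,000 = 63.454 PB

63.454 PB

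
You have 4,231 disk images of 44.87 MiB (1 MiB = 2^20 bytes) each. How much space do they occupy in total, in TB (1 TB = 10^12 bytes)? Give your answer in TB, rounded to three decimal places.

0.199 TB

Total = 4,231 × 44.87 MiB = 189844.97 MiB
= 189844.97 × 1,048,576 bytes = 199,066,879,262.72 bytes
1 TB = 1,000,000,000,000 bytes
199,066,879,262.72 / 1,000,000,000,000 = 0.199 TB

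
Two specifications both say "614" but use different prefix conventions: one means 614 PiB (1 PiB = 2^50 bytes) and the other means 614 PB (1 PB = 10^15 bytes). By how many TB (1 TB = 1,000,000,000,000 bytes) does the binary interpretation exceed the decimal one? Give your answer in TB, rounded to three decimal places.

77,302.543 TB

614 PiB = 614 × 1,125,899,906,842,624 = 691,302,542,801,371,136 bytes
614 PB = 614 × 1,000,000,000,000,000 = 614,000,000,000,000,000 bytes
difference = 77,302,542,801,371,136 bytes
77,302,542,801,371,136 / 1,000,000,000,000 = 77,302.543 TB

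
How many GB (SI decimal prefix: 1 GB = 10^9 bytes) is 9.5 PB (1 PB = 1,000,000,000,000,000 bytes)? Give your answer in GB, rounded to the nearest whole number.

9.5 PB = 9.5 × 10^15 bytes = 9,500,000,000,000,000 bytes
1 GB = 1,000,000,000 bytes
9,500,000,000,000,000 / 1,000,000,000 = 9,500,000 GB

9,500,000 GB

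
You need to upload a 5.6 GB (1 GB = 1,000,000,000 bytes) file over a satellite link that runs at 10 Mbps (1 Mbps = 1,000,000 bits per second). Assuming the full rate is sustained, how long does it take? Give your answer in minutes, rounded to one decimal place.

74.7 minutes

5.6 GB = 5,600,000,000 bytes = 44,800,000,000 bits
10 Mbps = 10,000,000 bits/s
time = 44,800,000,000 / 10,000,000 = 4,480.00 s
4,480.00 s / 60 = 74.7 minutes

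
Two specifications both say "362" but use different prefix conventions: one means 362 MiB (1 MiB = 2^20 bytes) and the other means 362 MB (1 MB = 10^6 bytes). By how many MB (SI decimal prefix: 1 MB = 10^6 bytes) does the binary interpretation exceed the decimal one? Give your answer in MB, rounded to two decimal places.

362 MiB = 362 × 1,048,576 = 379,584,512 bytes
362 MB = 362 × 1,000,000 = 362,000,000 bytes
difference = 17,584,512 bytes
17,584,512 / 1,000,000 = 17.58 MB

17.58 MB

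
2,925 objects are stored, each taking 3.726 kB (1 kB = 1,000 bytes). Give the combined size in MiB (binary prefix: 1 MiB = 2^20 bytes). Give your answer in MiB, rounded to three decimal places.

Total = 2,925 × 3.726 kB = 10898.55 kB
= 10898.55 × 1,000 bytes = 10,898,550 bytes
1 MiB = 1,048,576 bytes
10,898,550 / 1,048,576 = 10.394 MiB

10.394 MiB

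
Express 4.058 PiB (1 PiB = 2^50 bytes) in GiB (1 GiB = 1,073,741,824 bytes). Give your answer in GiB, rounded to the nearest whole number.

4.058 PiB = 4.058 × 2^50 bytes = 4,568,901,821,967,368.192 bytes
1 GiB = 2^30 bytes = 1,073,741,824 bytes
4,568,901,821,967,368.192 / 1,073,741,824 = 4,255,121 GiB

4,255,121 GiB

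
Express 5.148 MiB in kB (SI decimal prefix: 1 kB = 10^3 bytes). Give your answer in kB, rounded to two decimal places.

5,398.07 kB

5.148 MiB = 5.148 × 2^20 bytes = 5,398,069.248 bytes
1 kB = 10^3 bytes = 1,000 bytes
5,398,069.248 / 1,000 = 5,398.07 kB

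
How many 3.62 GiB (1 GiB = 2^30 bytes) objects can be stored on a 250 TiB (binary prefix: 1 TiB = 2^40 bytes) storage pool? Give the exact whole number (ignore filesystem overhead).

70,718

Capacity: 250 TiB = 274,877,906,944,000 bytes
Per item: 3.62 GiB = 3,886,945,402.88 bytes
⌊274,877,906,944,000 / 3,886,945,402.88⌋ = 70,718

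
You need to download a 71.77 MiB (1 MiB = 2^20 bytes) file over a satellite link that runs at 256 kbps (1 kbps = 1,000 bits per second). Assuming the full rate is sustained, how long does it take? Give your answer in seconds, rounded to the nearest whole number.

2,352 seconds

71.77 MiB = 75,256,299.52 bytes = 602,050,396.16 bits
256 kbps = 256,000 bits/s
time = 602,050,396.16 / 256,000 = 2,352 s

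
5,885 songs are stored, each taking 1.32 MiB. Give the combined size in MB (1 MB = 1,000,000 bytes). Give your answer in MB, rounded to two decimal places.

8,145.55 MB

Total = 5,885 × 1.32 MiB = 7768.2 MiB
= 7768.2 × 1,048,576 bytes = 8,145,548,083.2 bytes
1 MB = 1,000,000 bytes
8,145,548,083.2 / 1,000,000 = 8,145.55 MB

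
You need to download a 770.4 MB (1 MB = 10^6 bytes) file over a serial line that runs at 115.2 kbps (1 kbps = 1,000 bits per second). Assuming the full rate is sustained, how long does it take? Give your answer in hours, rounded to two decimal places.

14.86 hours

770.4 MB = 770,400,000 bytes = 6,163,200,000 bits
115.2 kbps = 115,200 bits/s
time = 6,163,200,000 / 115,200 = 53,500.0000 s
53,500.0000 s / 3600 = 14.86 hours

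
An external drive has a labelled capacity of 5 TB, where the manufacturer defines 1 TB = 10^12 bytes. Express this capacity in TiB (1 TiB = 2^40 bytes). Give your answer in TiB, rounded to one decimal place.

5 TB × 1,000,000,000,000 bytes/TB = 5,000,000,000,000 bytes
1 TiB = 2^40 bytes = 1,099,511,627,776 bytes
5,000,000,000,000 / 1,099,511,627,776 = 4.5 TiB

4.5 TiB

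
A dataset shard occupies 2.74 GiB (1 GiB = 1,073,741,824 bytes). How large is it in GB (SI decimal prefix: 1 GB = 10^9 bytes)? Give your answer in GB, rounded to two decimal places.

2.74 GiB × 1,073,741,824 bytes/GiB = 2,942,052,597.76 bytes
1 GB = 10^9 bytes = 1,000,000,000 bytes
2,942,052,597.76 / 1,000,000,000 = 2.94 GB

2.94 GB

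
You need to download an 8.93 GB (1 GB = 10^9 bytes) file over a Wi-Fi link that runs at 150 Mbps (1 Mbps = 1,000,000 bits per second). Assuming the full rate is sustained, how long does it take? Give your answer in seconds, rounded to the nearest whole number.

8.93 GB = 8,930,000,000 bytes = 71,440,000,000 bits
150 Mbps = 150,000,000 bits/s
time = 71,440,000,000 / 150,000,000 = 476 s

476 seconds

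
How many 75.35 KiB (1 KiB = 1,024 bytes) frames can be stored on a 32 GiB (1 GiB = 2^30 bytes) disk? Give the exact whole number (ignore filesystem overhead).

445,314

Capacity: 32 GiB = 34,359,738,368 bytes
Per item: 75.35 KiB = 77,158.4 bytes
⌊34,359,738,368 / 77,158.4⌋ = 445,314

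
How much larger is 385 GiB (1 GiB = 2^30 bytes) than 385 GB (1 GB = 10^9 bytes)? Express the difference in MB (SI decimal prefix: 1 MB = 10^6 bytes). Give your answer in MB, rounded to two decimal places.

385 GiB = 385 × 1,073,741,824 = 413,390,602,240 bytes
385 GB = 385 × 1,000,000,000 = 385,000,000,000 bytes
difference = 28,390,602,240 bytes
28,390,602,240 / 1,000,000 = 28,390.60 MB

28,390.60 MB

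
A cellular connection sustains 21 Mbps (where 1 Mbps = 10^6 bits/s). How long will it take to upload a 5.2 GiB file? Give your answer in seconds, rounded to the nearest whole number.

2,127 seconds

5.2 GiB = 5,583,457,484.8 bytes = 44,667,659,878.4 bits
21 Mbps = 21,000,000 bits/s
time = 44,667,659,878.4 / 21,000,000 = 2,127 s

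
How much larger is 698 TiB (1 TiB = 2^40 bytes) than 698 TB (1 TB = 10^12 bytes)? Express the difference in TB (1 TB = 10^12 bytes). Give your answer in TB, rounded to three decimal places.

69.459 TB

698 TiB = 698 × 1,099,511,627,776 = 767,459,116,187,648 bytes
698 TB = 698 × 1,000,000,000,000 = 698,000,000,000,000 bytes
difference = 69,459,116,187,648 bytes
69,459,116,187,648 / 1,000,000,000,000 = 69.459 TB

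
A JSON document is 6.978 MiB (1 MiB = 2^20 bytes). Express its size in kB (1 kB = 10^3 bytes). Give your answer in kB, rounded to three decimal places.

7,316.963 kB

6.978 MiB × 1,048,576 bytes/MiB = 7,316,963.328 bytes
1 kB = 1,000 bytes
7,316,963.328 / 1,000 = 7,316.963 kB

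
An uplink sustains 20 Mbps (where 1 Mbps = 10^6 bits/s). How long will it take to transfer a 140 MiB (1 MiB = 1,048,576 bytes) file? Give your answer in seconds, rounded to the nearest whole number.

59 seconds

140 MiB = 146,800,640 bytes = 1,174,405,120 bits
20 Mbps = 20,000,000 bits/s
time = 1,174,405,120 / 20,000,000 = 59 s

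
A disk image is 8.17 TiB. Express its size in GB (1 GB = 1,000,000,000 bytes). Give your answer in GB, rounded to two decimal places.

8.17 TiB = 8.17 × 2^40 bytes = 8,983,009,998,929.92 bytes
1 GB = 10^9 bytes = 1,000,000,000 bytes
8,983,009,998,929.92 / 1,000,000,000 = 8,983.01 GB

8,983.01 GB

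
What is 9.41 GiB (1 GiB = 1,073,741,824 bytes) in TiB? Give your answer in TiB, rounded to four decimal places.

0.0092 TiB

9.41 GiB = 9.41 × 2^30 bytes = 10,103,910,563.84 bytes
1 TiB = 2^40 bytes = 1,099,511,627,776 bytes
10,103,910,563.84 / 1,099,511,627,776 = 0.0092 TiB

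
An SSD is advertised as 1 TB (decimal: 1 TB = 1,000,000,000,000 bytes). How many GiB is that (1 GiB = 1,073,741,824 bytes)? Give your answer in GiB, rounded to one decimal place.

1 TB × 1,000,000,000,000 bytes/TB = 1,000,000,000,000 bytes
1 GiB = 1,073,741,824 bytes
1,000,000,000,000 / 1,073,741,824 = 931.3 GiB

931.3 GiB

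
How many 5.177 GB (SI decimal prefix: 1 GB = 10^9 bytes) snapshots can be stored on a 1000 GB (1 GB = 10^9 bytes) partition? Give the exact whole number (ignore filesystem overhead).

Capacity: 1000 GB = 1,000,000,000,000 bytes
Per item: 5.177 GB = 5,177,000,000 bytes
⌊1,000,000,000,000 / 5,177,000,000⌋ = 193

193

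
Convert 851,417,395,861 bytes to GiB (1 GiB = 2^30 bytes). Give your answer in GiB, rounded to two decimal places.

851,417,395,861 bytes given.
1 GiB = 2^30 bytes = 1,073,741,824 bytes
851,417,395,861 / 1,073,741,824 = 792.94 GiB

792.94 GiB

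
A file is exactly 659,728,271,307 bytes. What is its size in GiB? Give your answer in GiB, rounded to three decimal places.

614.420 GiB

659,728,271,307 bytes given.
1 GiB = 2^30 bytes = 1,073,741,824 bytes
659,728,271,307 / 1,073,741,824 = 614.420 GiB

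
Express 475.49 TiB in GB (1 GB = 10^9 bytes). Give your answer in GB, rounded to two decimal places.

522,806.78 GB

475.49 TiB × 1,099,511,627,776 bytes/TiB = 522,806,783,891,210.24 bytes
1 GB = 10^9 bytes = 1,000,000,000 bytes
522,806,783,891,210.24 / 1,000,000,000 = 522,806.78 GB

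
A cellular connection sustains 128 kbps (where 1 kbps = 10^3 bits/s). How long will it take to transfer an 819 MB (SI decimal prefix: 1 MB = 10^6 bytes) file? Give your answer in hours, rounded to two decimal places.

819 MB = 819,000,000 bytes = 6,552,000,000 bits
128 kbps = 128,000 bits/s
time = 6,552,000,000 / 128,000 = 51,187.5000 s
51,187.5000 s / 3600 = 14.22 hours

14.22 hours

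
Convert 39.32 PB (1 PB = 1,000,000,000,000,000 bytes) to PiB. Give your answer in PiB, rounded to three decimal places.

34.923 PiB

39.32 PB × 1,000,000,000,000,000 bytes/PB = 39,320,000,000,000,000 bytes
1 PiB = 1,125,899,906,842,624 bytes
39,320,000,000,000,000 / 1,125,899,906,842,624 = 34.923 PiB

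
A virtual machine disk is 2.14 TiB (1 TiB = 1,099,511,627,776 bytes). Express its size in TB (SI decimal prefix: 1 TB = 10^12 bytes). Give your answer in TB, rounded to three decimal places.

2.14 TiB = 2.14 × 2^40 bytes = 2,352,954,883,440.64 bytes
1 TB = 10^12 bytes = 1,000,000,000,000 bytes
2,352,954,883,440.64 / 1,000,000,000,000 = 2.353 TB

2.353 TB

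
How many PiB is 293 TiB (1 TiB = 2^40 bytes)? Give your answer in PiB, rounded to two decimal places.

293 TiB × 1,099,511,627,776 bytes/TiB = 322,156,906,938,368 bytes
1 PiB = 2^50 bytes = 1,125,899,906,842,624 bytes
322,156,906,938,368 / 1,125,899,906,842,624 = 0.29 PiB

0.29 PiB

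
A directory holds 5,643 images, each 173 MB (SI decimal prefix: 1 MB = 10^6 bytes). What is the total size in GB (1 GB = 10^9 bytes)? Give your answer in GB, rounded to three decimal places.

Total = 5,643 × 173 MB = 976,239 MB
= 976,239 × 1,000,000 bytes = 976,239,000,000 bytes
1 GB = 1,000,000,000 bytes
976,239,000,000 / 1,000,000,000 = 976.239 GB

976.239 GB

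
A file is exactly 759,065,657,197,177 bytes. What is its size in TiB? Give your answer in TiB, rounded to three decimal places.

759,065,657,197,177 bytes given.
1 TiB = 1,099,511,627,776 bytes
759,065,657,197,177 / 1,099,511,627,776 = 690.366 TiB

690.366 TiB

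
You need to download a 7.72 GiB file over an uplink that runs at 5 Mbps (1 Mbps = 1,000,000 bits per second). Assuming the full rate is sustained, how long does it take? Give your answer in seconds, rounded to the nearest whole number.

7.72 GiB = 8,289,286,881.28 bytes = 66,314,295,050.24 bits
5 Mbps = 5,000,000 bits/s
time = 66,314,295,050.24 / 5,000,000 = 13,263 s

13,263 seconds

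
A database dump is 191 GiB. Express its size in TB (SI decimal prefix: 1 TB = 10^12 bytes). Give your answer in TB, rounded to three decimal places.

191 GiB = 191 × 2^30 bytes = 205,084,688,384 bytes
1 TB = 1,000,000,000,000 bytes
205,084,688,384 / 1,000,000,000,000 = 0.205 TB

0.205 TB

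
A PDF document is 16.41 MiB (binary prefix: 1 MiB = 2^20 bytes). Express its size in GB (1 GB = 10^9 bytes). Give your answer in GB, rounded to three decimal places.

16.41 MiB = 16.41 × 2^20 bytes = 17,207,132.16 bytes
1 GB = 1,000,000,000 bytes
17,207,132.16 / 1,000,000,000 = 0.017 GB

0.017 GB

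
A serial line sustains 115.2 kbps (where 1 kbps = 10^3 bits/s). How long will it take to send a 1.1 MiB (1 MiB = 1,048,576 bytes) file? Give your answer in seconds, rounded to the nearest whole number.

80 seconds

1.1 MiB = 1,153,433.6 bytes = 9,227,468.8 bits
115.2 kbps = 115,200 bits/s
time = 9,227,468.8 / 115,200 = 80 s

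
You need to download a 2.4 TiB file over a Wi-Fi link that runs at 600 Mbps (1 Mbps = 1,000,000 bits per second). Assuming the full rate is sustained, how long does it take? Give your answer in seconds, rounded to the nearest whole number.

35,184 seconds

2.4 TiB = 2,638,827,906,662.4 bytes = 21,110,623,253,299.2 bits
600 Mbps = 600,000,000 bits/s
time = 21,110,623,253,299.2 / 600,000,000 = 35,184 s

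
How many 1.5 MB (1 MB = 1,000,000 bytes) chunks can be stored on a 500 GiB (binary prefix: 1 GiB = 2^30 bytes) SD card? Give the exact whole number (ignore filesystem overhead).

357,913

Capacity: 500 GiB = 536,870,912,000 bytes
Per item: 1.5 MB = 1,500,000 bytes
⌊536,870,912,000 / 1,500,000⌋ = 357,913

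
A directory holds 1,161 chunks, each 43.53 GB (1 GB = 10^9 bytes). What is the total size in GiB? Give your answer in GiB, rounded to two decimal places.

47,067.49 GiB

Total = 1,161 × 43.53 GB = 50538.33 GB
= 50538.33 × 1,000,000,000 bytes = 50,538,330,000,000 bytes
1 GiB = 1,073,741,824 bytes
50,538,330,000,000 / 1,073,741,824 = 47,067.49 GiB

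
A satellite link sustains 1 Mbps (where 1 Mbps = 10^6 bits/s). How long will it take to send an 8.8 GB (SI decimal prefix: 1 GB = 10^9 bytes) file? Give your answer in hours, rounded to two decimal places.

19.56 hours

8.8 GB = 8,800,000,000 bytes = 70,400,000,000 bits
1 Mbps = 1,000,000 bits/s
time = 70,400,000,000 / 1,000,000 = 70,400.0000 s
70,400.0000 s / 3600 = 19.56 hours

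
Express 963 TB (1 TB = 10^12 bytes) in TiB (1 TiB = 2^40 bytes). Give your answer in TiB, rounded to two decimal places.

963 TB × 1,000,000,000,000 bytes/TB = 963,000,000,000,000 bytes
1 TiB = 2^40 bytes = 1,099,511,627,776 bytes
963,000,000,000,000 / 1,099,511,627,776 = 875.84 TiB

875.84 TiB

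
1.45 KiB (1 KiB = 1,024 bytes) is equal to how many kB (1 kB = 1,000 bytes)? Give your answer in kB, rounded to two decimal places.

1.45 KiB = 1.45 × 2^10 bytes = 1,484.8 bytes
1 kB = 10^3 bytes = 1,000 bytes
1,484.8 / 1,000 = 1.48 kB

1.48 kB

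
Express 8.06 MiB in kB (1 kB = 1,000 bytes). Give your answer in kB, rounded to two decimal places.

8,451.52 kB

8.06 MiB × 1,048,576 bytes/MiB = 8,451,522.56 bytes
1 kB = 10^3 bytes = 1,000 bytes
8,451,522.56 / 1,000 = 8,451.52 kB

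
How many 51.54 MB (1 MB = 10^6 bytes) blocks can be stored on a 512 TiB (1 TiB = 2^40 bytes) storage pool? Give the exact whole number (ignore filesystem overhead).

10,922,583

Capacity: 512 TiB = 562,949,953,421,312 bytes
Per item: 51.54 MB = 51,540,000 bytes
⌊562,949,953,421,312 / 51,540,000⌋ = 10,922,583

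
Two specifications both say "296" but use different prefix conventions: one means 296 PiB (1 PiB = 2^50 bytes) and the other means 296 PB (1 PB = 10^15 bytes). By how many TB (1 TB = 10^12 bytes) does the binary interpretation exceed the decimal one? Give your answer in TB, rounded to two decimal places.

37,266.37 TB

296 PiB = 296 × 1,125,899,906,842,624 = 333,266,372,425,416,704 bytes
296 PB = 296 × 1,000,000,000,000,000 = 296,000,000,000,000,000 bytes
difference = 37,266,372,425,416,704 bytes
37,266,372,425,416,704 / 1,000,000,000,000 = 37,266.37 TB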